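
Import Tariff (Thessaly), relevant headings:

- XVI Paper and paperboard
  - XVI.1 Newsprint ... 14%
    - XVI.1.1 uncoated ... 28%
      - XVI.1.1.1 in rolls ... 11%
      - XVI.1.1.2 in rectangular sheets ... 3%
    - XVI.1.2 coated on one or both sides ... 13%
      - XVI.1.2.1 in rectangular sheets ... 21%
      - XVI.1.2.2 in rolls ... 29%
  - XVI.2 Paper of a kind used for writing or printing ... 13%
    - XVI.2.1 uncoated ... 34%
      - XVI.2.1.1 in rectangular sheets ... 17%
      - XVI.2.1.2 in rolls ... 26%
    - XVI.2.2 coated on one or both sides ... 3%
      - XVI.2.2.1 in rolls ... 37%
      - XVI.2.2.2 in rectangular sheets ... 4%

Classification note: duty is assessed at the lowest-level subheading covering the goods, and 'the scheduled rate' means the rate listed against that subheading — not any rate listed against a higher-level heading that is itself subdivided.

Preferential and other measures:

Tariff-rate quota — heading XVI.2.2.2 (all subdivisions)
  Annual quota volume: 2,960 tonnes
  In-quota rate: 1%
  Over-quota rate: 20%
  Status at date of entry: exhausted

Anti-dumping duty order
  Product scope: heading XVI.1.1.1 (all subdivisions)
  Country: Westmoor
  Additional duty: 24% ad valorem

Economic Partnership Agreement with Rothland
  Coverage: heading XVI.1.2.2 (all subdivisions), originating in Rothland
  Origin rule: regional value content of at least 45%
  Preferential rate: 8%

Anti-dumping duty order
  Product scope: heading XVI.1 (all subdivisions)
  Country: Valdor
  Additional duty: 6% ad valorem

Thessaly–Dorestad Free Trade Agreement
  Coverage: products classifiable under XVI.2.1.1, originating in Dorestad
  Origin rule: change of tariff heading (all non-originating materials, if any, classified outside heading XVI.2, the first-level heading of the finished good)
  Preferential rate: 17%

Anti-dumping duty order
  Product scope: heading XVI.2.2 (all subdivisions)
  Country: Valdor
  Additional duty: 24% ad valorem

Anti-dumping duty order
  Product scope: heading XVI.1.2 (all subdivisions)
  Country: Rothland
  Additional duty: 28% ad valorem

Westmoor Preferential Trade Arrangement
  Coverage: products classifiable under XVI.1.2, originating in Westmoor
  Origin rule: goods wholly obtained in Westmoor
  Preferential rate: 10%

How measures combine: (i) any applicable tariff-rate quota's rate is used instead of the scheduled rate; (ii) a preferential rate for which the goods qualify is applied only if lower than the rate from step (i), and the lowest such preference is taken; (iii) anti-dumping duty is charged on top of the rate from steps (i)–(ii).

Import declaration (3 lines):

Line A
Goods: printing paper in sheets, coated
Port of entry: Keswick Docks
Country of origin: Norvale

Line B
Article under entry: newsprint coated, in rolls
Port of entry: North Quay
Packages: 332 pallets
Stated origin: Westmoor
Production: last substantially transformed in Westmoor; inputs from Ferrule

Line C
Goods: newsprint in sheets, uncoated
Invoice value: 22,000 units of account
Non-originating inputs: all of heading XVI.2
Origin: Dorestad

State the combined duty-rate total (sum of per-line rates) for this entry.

Line A: printing paper → XVI.2; coated → XVI.2.2; in sheets → XVI.2.2.2. Scheduled 4%. quota on XVI.2.2.2 exhausted → over-quota 20%. → 20%.
Line B: newsprint → XVI.1; coated → XVI.1.2; in rolls → XVI.1.2.2. Scheduled 29%. Westmoor agreement on XVI.1.2: not wholly obtained. → 29%.
Line C: newsprint → XVI.1; uncoated → XVI.1.1; in sheets → XVI.1.1.2. Scheduled 3%. Dorestad agreement on XVI.2.1.1: XVI.1.1.2 not covered. → 3%.
Sum: 20% + 29% + 3% = 52%.

52%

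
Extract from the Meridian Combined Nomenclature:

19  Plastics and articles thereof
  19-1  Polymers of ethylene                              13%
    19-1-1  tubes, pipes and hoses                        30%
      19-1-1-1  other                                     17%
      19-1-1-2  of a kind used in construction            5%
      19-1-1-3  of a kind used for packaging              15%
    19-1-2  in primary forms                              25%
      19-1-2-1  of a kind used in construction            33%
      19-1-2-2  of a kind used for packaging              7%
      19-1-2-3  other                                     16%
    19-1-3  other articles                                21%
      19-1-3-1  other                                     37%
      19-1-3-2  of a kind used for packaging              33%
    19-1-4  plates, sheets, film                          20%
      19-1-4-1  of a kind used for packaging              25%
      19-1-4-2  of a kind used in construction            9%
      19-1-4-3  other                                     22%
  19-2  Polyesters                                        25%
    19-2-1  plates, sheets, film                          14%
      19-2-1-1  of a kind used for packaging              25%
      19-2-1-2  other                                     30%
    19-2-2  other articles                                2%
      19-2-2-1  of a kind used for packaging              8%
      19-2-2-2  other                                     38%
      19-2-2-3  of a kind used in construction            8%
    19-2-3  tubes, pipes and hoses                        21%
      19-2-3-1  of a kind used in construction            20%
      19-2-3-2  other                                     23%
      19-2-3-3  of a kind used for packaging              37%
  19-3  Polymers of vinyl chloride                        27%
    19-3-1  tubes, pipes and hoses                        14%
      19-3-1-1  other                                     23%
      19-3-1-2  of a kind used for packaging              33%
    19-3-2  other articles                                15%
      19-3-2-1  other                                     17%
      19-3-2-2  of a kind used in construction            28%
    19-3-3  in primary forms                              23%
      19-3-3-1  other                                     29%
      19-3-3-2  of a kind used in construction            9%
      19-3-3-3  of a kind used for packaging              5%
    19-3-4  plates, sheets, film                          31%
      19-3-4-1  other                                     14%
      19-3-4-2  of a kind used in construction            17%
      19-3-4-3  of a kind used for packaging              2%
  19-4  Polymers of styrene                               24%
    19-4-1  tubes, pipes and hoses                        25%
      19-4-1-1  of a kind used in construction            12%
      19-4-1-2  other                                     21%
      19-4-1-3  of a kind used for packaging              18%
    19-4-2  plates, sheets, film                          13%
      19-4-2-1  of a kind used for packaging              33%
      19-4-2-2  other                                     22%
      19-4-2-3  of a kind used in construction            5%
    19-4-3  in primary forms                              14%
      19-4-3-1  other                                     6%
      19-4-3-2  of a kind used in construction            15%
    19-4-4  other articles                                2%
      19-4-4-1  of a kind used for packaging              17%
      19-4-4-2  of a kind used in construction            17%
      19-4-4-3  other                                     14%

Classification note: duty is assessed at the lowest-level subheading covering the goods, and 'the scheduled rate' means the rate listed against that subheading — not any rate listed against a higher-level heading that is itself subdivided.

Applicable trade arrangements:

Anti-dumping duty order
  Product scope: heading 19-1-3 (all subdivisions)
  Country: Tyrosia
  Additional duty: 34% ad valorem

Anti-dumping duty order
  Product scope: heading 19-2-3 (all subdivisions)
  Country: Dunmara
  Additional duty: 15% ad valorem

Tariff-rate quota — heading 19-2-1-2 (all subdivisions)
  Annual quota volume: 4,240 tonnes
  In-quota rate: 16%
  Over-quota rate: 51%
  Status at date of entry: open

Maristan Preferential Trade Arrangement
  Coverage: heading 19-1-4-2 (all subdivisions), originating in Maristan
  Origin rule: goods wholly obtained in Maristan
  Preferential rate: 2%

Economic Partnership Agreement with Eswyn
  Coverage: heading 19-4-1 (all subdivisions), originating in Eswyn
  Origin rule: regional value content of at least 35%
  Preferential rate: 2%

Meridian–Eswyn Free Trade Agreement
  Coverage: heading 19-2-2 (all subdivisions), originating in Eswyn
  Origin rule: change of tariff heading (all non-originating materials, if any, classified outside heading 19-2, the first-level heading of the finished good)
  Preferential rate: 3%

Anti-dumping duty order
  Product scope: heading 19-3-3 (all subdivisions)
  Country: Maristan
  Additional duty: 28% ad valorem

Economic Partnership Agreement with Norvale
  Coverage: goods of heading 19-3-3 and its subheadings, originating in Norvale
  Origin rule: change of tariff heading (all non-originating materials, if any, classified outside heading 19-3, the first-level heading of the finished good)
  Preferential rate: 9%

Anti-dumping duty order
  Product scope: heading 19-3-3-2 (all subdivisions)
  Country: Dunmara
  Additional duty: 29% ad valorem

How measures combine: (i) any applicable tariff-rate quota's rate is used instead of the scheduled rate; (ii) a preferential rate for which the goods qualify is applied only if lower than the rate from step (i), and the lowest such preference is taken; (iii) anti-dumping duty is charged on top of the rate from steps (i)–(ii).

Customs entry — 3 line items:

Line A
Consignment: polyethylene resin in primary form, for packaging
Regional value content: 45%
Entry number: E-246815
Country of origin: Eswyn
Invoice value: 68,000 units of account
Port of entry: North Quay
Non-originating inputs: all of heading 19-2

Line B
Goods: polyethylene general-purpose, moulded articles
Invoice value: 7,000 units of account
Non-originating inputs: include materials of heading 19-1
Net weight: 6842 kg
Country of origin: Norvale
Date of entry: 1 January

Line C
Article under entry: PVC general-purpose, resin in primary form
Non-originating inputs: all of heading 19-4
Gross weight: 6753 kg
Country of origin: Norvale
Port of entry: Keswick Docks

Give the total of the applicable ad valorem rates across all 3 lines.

53%

Line A: polyethylene → 19-1; resin in primary form → 19-1-2; for packaging → 19-1-2-2. Scheduled 7%. Eswyn agreement on 19-4-1: 19-1-2-2 not covered; Eswyn agreement on 19-2-2: 19-1-2-2 not covered. → 7%.
Line B: polyethylene → 19-1; moulded articles → 19-1-3; general-purpose → 19-1-3-1. Scheduled 37%. Norvale agreement on 19-3-3: 19-1-3-1 not covered. → 37%.
Line C: PVC → 19-3; resin in primary form → 19-3-3; general-purpose → 19-3-3-1. Scheduled 29%. Norvale agreement on 19-3-3: CTH met → 9% available; preferential 9%. → 9%.
Sum: 7% + 37% + 9% = 53%.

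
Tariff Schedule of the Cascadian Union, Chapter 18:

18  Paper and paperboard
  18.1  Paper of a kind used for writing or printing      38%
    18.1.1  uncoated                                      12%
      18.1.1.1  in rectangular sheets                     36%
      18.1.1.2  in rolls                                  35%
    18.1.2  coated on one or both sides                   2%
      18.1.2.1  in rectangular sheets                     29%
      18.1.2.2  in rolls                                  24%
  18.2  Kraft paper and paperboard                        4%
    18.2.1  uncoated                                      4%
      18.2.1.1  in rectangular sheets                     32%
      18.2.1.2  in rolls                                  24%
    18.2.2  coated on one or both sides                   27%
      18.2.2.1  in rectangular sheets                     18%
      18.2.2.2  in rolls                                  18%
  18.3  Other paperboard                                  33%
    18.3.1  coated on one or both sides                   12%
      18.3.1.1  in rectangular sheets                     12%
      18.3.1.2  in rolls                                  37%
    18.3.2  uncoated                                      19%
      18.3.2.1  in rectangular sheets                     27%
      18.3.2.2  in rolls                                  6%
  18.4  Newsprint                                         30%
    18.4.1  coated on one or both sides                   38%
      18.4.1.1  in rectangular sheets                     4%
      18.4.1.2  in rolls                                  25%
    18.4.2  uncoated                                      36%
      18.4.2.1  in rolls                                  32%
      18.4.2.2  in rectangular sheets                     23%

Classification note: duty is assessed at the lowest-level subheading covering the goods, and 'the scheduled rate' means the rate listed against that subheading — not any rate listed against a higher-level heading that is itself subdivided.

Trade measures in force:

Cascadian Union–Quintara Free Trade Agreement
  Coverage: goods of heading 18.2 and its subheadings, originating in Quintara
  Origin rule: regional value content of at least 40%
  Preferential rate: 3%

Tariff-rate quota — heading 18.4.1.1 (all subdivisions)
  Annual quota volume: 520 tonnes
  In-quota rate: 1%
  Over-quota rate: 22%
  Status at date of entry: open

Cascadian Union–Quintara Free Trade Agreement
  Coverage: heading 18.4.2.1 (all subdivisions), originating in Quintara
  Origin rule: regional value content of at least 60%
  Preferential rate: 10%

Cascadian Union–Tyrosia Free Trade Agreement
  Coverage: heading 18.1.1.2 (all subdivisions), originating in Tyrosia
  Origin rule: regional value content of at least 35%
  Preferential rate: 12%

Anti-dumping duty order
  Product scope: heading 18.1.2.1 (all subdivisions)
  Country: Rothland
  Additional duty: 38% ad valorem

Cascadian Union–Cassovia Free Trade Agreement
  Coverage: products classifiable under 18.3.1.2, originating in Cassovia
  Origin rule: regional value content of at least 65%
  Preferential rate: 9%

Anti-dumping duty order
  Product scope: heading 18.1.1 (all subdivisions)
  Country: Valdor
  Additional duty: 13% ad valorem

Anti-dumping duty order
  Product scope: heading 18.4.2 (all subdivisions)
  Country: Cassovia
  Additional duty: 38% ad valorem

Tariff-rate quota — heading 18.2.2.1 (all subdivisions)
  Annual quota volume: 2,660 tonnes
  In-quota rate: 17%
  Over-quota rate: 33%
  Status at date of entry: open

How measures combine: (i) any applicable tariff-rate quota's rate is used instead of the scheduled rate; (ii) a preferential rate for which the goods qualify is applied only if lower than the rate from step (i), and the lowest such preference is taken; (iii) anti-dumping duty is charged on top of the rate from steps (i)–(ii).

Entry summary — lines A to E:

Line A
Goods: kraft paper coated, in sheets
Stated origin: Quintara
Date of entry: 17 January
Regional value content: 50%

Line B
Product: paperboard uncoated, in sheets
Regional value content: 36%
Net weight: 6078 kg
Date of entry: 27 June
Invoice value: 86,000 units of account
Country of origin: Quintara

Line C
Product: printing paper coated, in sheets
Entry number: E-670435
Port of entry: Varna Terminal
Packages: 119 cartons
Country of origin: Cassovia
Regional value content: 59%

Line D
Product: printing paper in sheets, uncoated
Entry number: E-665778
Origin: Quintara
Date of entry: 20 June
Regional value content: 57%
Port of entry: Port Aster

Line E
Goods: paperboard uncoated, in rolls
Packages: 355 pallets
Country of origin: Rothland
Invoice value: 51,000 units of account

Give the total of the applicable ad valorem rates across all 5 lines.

Line A: kraft paper → 18.2; coated → 18.2.2; in sheets → 18.2.2.1. Scheduled 18%. quota on 18.2.2.1 open → in-quota 17%; Quintara agreement on 18.2: RVC ≥ 40% → 3% available; Quintara agreement on 18.4.2.1: 18.2.2.1 not covered; preferential 3%. → 3%.
Line B: paperboard → 18.3; uncoated → 18.3.2; in sheets → 18.3.2.1. Scheduled 27%. Quintara agreement on 18.2: 18.3.2.1 not covered; Quintara agreement on 18.4.2.1: 18.3.2.1 not covered. → 27%.
Line C: printing paper → 18.1; coated → 18.1.2; in sheets → 18.1.2.1. Scheduled 29%. Cassovia agreement on 18.3.1.2: 18.1.2.1 not covered. → 29%.
Line D: printing paper → 18.1; uncoated → 18.1.1; in sheets → 18.1.1.1. Scheduled 36%. Quintara agreement on 18.2: 18.1.1.1 not covered; Quintara agreement on 18.4.2.1: 18.1.1.1 not covered. → 36%.
Line E: paperboard → 18.3; uncoated → 18.3.2; in rolls → 18.3.2.2. Scheduled 6%. No special measure applies. → 6%.
Sum: 3% + 27% + 29% + 36% + 6% = 101%.

101%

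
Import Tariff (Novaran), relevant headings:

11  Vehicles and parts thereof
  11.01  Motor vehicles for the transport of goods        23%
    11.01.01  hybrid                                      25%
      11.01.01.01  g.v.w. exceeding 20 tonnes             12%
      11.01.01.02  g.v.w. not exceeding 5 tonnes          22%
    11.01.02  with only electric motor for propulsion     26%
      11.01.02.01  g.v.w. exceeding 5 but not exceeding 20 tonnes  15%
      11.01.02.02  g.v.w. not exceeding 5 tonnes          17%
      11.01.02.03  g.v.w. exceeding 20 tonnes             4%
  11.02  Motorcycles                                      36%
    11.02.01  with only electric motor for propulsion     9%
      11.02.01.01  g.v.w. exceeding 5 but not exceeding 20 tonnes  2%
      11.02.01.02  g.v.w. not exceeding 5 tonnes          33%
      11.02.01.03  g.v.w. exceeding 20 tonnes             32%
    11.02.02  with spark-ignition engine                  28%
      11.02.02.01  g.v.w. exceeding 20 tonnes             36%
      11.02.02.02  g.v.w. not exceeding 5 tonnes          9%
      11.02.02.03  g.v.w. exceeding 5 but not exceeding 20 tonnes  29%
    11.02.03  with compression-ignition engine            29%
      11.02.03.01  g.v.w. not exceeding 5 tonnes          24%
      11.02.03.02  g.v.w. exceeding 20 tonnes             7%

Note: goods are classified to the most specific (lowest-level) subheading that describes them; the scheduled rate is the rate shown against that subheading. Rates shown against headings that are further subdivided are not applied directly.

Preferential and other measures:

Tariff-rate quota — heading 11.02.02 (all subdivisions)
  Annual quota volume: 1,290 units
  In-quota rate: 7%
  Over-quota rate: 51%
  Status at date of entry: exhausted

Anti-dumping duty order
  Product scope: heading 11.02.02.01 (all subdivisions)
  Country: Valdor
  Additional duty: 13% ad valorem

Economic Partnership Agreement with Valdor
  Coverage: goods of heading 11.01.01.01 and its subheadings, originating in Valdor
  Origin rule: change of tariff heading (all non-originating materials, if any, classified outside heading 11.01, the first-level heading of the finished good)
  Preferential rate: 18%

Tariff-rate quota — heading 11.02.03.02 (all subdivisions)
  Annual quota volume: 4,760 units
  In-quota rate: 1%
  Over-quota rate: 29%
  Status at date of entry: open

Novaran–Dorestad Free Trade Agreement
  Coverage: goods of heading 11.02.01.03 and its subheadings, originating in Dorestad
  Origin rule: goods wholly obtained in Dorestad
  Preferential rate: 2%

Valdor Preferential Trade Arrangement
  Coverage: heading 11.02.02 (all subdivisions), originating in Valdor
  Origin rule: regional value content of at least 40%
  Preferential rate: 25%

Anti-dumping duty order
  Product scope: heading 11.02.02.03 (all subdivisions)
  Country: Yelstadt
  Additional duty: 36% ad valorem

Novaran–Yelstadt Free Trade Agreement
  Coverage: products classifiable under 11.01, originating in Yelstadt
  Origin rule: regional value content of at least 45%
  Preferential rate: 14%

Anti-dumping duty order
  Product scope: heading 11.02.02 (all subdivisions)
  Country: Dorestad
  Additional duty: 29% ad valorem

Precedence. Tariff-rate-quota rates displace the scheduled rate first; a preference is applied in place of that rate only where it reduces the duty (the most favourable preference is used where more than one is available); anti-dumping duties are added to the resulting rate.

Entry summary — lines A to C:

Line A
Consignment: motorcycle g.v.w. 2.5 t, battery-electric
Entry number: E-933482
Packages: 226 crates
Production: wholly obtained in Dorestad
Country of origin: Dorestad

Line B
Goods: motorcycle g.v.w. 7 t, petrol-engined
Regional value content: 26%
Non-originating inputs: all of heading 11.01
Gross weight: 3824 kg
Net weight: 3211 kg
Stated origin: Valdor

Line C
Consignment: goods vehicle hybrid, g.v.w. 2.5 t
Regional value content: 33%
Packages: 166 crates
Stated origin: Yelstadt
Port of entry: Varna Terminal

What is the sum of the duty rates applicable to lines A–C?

Line A: motorcycle → 11.02; battery-electric → 11.02.01; g.v.w. 2.5 t → 11.02.01.02. Scheduled 33%. Dorestad agreement on 11.02.01.03: 11.02.01.02 not covered. → 33%.
Line B: motorcycle → 11.02; petrol-engined → 11.02.02; g.v.w. 7 t → 11.02.02.03. Scheduled 29%. quota on 11.02.02 exhausted → over-quota 51%; Valdor agreement on 11.01.01.01: 11.02.02.03 not covered; Valdor agreement on 11.02.02: RVC < 40%. → 51%.
Line C: goods vehicle → 11.01; hybrid → 11.01.01; g.v.w. 2.5 t → 11.01.01.02. Scheduled 22%. Yelstadt agreement on 11.01: RVC < 45%. → 22%.
Sum: 33% + 51% + 22% = 106%.

106%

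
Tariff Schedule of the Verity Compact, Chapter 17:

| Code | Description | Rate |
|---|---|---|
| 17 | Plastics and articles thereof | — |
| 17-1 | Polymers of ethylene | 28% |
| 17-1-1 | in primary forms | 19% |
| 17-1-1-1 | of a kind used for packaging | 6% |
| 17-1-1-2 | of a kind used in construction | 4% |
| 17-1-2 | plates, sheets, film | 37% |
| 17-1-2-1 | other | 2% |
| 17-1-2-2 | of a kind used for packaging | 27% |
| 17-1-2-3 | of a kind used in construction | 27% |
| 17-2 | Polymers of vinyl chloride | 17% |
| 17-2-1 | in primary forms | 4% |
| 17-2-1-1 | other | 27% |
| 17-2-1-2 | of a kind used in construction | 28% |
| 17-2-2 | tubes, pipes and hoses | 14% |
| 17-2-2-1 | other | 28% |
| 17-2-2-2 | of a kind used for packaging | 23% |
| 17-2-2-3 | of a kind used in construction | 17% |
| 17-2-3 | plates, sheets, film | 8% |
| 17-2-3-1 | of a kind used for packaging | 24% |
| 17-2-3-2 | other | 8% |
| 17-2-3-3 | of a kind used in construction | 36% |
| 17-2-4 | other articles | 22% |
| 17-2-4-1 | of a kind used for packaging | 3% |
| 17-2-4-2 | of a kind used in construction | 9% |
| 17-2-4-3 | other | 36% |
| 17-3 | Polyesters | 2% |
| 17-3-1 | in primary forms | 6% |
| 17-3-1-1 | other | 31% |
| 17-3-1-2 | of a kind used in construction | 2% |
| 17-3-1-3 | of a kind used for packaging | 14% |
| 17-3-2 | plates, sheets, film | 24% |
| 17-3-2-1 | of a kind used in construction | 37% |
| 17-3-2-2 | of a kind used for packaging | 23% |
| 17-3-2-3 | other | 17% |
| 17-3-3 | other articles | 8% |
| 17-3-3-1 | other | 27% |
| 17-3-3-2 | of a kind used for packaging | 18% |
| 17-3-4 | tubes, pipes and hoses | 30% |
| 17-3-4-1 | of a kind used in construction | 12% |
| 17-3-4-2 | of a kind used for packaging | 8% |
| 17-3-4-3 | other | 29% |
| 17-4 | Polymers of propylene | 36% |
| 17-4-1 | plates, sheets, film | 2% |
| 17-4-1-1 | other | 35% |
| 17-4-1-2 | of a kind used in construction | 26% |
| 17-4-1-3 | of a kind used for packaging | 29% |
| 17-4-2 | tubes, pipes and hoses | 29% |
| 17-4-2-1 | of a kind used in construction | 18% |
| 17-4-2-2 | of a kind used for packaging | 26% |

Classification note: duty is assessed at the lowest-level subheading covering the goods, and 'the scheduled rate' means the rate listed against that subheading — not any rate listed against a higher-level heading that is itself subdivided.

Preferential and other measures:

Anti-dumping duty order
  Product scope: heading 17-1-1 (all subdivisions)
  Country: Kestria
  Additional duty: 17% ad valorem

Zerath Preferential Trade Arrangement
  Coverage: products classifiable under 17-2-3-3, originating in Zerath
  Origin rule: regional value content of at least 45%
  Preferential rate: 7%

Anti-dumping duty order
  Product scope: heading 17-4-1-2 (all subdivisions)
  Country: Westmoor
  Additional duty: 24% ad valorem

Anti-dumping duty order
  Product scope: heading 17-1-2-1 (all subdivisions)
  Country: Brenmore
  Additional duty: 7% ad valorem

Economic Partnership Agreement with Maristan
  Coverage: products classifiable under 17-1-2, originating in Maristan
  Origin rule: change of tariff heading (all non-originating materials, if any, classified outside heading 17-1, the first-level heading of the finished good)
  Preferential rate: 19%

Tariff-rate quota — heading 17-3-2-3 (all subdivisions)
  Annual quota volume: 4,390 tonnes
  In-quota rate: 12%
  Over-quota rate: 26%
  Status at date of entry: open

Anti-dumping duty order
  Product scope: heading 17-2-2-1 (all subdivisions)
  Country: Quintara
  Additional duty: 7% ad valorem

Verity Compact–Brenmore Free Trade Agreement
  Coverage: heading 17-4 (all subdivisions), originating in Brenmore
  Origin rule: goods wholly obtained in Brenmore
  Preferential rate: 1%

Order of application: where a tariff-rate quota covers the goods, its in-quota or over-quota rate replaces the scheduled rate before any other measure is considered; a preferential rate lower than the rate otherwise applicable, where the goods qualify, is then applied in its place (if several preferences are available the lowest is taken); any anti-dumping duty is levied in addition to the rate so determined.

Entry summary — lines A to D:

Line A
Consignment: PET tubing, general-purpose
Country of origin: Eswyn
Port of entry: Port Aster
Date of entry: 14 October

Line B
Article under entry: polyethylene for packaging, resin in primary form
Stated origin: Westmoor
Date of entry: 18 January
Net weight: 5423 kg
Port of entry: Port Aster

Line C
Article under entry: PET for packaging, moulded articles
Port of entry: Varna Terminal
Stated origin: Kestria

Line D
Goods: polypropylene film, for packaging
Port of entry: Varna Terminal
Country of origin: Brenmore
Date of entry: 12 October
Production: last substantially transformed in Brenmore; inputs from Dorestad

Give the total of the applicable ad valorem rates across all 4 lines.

82%

Line A: PET → 17-3; tubing → 17-3-4; general-purpose → 17-3-4-3. Scheduled 29%. No special measure applies. → 29%.
Line B: polyethylene → 17-1; resin in primary form → 17-1-1; for packaging → 17-1-1-1. Scheduled 6%. No special measure applies. → 6%.
Line C: PET → 17-3; moulded articles → 17-3-3; for packaging → 17-3-3-2. Scheduled 18%. No special measure applies. → 18%.
Line D: polypropylene → 17-4; film → 17-4-1; for packaging → 17-4-1-3. Scheduled 29%. Brenmore agreement on 17-4: not wholly obtained. → 29%.
Sum: 29% + 6% + 18% + 29% = 82%.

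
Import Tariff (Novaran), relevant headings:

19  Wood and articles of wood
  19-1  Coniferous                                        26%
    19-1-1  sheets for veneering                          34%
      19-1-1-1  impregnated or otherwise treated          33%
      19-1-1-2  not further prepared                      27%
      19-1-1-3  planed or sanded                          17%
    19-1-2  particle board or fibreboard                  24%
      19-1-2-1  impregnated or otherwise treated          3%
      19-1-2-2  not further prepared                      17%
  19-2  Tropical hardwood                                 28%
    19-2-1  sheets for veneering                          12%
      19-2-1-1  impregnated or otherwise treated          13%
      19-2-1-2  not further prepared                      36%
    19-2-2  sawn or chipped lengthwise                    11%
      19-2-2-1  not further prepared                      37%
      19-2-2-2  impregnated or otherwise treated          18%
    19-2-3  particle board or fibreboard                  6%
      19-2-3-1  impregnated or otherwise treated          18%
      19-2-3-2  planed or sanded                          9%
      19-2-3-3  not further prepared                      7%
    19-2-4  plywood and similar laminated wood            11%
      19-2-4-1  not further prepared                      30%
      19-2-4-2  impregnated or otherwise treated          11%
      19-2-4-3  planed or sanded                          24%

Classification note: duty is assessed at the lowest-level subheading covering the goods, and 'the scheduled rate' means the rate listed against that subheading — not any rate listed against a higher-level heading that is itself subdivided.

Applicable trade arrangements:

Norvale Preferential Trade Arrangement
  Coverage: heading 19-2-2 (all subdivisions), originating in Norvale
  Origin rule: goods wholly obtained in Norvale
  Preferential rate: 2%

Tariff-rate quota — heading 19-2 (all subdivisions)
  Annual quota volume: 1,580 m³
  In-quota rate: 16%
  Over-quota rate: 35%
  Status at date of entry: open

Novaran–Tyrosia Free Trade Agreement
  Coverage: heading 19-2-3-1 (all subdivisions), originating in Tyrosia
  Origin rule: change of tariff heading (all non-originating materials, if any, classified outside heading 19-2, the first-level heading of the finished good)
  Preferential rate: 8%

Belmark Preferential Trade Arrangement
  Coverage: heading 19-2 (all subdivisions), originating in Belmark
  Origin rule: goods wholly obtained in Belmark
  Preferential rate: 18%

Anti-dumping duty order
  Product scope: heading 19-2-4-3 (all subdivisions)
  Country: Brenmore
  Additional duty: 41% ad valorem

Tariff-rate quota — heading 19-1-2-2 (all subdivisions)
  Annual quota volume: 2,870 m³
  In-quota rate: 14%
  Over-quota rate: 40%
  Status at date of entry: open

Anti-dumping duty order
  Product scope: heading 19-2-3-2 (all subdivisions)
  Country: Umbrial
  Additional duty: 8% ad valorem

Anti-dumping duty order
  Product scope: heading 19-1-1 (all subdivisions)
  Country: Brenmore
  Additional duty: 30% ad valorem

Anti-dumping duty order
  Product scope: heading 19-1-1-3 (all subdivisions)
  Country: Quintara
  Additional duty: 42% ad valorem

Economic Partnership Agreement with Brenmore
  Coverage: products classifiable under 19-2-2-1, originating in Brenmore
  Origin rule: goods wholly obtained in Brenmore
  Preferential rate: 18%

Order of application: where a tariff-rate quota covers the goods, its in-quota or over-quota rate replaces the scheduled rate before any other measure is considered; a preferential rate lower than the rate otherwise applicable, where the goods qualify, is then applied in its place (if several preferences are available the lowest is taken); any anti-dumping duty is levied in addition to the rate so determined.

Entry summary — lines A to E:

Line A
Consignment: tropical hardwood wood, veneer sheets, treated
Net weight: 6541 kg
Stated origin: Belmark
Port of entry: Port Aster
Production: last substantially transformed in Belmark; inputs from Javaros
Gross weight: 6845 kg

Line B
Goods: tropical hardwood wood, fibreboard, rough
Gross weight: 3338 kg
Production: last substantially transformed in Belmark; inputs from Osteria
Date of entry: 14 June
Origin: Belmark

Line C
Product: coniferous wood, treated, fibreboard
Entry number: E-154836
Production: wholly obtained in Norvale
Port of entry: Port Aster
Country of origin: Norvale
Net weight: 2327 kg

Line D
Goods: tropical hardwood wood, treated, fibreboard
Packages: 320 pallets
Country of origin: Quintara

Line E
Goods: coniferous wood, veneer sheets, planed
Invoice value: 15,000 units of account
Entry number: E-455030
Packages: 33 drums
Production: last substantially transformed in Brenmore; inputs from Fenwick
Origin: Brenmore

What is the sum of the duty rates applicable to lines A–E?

Line A: tropical hardwood → 19-2; veneer sheets → 19-2-1; treated → 19-2-1-1. Scheduled 13%. quota on 19-2 open → in-quota 16%; Belmark agreement on 19-2: not wholly obtained. → 16%.
Line B: tropical hardwood → 19-2; fibreboard → 19-2-3; rough → 19-2-3-3. Scheduled 7%. quota on 19-2 open → in-quota 16%; Belmark agreement on 19-2: not wholly obtained. → 16%.
Line C: coniferous → 19-1; fibreboard → 19-1-2; treated → 19-1-2-1. Scheduled 3%. Norvale agreement on 19-2-2: 19-1-2-1 not covered. → 3%.
Line D: tropical hardwood → 19-2; fibreboard → 19-2-3; treated → 19-2-3-1. Scheduled 18%. quota on 19-2 open → in-quota 16%. → 16%.
Line E: coniferous → 19-1; veneer sheets → 19-1-1; planed → 19-1-1-3. Scheduled 17%. Brenmore agreement on 19-2-2-1: 19-1-1-3 not covered; anti-dumping (Brenmore, 19-1-1): +30%; total 17% + 30% = 47%. → 47%.
Sum: 16% + 16% + 3% + 16% + 47% = 98%.

98%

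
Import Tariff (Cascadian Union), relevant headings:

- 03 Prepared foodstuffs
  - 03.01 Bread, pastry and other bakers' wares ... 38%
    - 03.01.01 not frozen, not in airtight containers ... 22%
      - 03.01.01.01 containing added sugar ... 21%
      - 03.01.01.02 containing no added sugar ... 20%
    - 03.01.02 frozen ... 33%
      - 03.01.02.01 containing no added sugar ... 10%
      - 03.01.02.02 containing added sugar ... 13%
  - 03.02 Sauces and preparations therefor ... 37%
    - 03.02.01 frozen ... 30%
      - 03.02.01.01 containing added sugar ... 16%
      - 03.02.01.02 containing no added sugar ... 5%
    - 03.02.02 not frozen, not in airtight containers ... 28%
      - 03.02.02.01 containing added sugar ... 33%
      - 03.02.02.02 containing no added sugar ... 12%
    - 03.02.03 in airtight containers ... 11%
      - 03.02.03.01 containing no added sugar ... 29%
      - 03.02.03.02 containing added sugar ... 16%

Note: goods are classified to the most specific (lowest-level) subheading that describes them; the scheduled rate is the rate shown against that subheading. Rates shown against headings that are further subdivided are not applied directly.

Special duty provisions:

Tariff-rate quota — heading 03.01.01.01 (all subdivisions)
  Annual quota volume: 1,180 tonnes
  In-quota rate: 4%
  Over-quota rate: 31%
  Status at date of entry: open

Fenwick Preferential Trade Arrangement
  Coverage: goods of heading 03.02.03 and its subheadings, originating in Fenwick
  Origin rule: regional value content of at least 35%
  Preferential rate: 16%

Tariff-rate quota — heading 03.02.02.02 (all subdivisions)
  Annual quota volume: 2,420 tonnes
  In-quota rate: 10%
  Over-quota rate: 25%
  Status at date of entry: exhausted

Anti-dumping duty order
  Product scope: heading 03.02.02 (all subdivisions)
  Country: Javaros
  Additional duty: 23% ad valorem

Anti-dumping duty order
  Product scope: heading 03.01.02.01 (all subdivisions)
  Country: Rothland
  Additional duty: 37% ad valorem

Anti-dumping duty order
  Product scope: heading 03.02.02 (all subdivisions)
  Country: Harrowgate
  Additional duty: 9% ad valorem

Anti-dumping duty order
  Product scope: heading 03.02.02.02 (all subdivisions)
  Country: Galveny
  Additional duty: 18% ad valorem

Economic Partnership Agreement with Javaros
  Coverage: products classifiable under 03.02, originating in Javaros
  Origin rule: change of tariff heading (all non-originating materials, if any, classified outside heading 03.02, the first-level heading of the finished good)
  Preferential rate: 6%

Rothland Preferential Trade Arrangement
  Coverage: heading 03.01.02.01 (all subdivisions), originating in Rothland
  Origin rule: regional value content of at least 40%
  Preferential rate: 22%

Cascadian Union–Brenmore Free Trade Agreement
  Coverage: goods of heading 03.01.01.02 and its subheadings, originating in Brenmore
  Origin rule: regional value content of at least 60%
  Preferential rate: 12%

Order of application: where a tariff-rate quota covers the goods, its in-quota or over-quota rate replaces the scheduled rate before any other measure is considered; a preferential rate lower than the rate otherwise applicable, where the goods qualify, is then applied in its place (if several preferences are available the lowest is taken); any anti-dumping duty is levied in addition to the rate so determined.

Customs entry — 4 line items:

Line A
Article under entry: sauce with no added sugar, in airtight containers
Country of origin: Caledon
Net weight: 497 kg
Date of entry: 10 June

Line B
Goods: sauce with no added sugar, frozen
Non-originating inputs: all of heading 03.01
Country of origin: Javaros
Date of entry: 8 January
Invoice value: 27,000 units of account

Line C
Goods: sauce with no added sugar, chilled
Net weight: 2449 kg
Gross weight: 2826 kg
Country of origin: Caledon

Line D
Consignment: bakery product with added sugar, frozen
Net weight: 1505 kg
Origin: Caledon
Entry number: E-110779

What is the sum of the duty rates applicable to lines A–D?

Line A: sauce → 03.02; in airtight containers → 03.02.03; with no added sugar → 03.02.03.01. Scheduled 29%. No special measure applies. → 29%.
Line B: sauce → 03.02; frozen → 03.02.01; with no added sugar → 03.02.01.02. Scheduled 5%. Javaros agreement on 03.02: CTH met → 6% available; preference 6% not lower than 5% → no reduction. → 5%.
Line C: sauce → 03.02; chilled → 03.02.02; with no added sugar → 03.02.02.02. Scheduled 12%. quota on 03.02.02.02 exhausted → over-quota 25%. → 25%.
Line D: bakery product → 03.01; frozen → 03.01.02; with added sugar → 03.01.02.02. Scheduled 13%. No special measure applies. → 13%.
Sum: 29% + 5% + 25% + 13% = 72%.

72%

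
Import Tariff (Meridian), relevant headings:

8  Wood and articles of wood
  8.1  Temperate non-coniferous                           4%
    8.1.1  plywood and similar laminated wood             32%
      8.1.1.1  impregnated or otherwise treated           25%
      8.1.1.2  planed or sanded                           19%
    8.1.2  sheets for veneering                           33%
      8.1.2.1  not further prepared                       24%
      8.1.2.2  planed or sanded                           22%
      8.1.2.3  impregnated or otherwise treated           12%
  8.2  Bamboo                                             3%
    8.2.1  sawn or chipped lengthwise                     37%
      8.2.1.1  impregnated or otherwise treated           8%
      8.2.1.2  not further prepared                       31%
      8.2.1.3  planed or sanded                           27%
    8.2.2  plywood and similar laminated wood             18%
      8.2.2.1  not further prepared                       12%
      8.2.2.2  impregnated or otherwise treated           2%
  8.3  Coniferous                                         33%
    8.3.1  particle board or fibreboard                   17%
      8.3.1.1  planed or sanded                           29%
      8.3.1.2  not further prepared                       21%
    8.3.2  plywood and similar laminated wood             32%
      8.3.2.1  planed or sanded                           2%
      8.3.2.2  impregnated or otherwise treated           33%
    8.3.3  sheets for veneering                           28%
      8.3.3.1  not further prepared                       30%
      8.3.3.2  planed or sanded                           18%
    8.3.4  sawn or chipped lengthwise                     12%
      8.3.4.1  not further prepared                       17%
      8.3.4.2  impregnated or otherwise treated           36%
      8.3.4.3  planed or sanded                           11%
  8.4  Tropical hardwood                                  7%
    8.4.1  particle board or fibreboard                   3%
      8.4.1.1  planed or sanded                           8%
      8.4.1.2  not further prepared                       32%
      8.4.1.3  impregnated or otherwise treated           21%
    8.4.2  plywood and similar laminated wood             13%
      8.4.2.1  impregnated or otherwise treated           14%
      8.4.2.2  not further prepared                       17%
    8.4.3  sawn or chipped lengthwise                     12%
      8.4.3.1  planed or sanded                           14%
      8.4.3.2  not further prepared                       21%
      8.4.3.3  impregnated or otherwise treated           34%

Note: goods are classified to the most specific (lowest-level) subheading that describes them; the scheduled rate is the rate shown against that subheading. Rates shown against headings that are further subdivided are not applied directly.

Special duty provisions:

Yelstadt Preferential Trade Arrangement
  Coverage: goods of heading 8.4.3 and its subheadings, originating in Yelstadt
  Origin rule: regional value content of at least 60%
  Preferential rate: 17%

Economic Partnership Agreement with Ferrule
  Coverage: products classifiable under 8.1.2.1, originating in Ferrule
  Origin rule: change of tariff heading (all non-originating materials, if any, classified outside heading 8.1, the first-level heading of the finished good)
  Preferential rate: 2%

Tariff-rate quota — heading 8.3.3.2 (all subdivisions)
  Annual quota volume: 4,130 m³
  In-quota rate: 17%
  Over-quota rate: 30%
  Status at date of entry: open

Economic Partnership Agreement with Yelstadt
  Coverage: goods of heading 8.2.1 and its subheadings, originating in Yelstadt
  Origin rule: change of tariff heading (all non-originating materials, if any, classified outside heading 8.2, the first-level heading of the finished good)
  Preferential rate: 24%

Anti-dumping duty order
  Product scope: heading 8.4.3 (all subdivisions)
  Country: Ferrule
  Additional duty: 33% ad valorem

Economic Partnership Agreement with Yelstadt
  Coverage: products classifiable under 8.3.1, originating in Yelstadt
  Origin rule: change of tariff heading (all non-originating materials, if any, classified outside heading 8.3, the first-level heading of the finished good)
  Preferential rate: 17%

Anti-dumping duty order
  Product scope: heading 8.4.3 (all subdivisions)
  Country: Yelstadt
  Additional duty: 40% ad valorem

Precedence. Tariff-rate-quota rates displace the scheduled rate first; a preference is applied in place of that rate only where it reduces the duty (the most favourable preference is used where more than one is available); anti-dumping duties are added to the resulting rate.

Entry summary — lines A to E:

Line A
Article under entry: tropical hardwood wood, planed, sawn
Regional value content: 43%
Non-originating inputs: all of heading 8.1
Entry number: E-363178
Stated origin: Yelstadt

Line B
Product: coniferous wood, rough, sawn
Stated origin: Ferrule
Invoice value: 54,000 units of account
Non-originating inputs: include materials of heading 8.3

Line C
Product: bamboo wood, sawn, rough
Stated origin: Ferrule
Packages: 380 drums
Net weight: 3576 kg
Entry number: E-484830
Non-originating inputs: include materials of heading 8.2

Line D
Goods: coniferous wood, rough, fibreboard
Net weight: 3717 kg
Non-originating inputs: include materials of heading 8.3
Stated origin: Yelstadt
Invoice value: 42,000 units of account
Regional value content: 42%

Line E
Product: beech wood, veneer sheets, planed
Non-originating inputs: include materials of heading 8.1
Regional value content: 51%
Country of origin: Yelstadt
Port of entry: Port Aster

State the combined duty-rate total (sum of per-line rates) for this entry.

Line A: tropical hardwood → 8.4; sawn → 8.4.3; planed → 8.4.3.1. Scheduled 14%. Yelstadt agreement on 8.4.3: RVC < 60%; Yelstadt agreement on 8.2.1: 8.4.3.1 not covered; Yelstadt agreement on 8.3.1: 8.4.3.1 not covered; anti-dumping (Yelstadt, 8.4.3): +40%; total 14% + 40% = 54%. → 54%.
Line B: coniferous → 8.3; sawn → 8.3.4; rough → 8.3.4.1. Scheduled 17%. Ferrule agreement on 8.1.2.1: 8.3.4.1 not covered. → 17%.
Line C: bamboo → 8.2; sawn → 8.2.1; rough → 8.2.1.2. Scheduled 31%. Ferrule agreement on 8.1.2.1: 8.2.1.2 not covered. → 31%.
Line D: coniferous → 8.3; fibreboard → 8.3.1; rough → 8.3.1.2. Scheduled 21%. Yelstadt agreement on 8.4.3: 8.3.1.2 not covered; Yelstadt agreement on 8.2.1: 8.3.1.2 not covered; Yelstadt agreement on 8.3.1: CTH not met. → 21%.
Line E: beech → 8.1; veneer sheets → 8.1.2; planed → 8.1.2.2. Scheduled 22%. Yelstadt agreement on 8.4.3: 8.1.2.2 not covered; Yelstadt agreement on 8.2.1: 8.1.2.2 not covered; Yelstadt agreement on 8.3.1: 8.1.2.2 not covered. → 22%.
Sum: 54% + 17% + 31% + 21% + 22% = 145%.

145%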